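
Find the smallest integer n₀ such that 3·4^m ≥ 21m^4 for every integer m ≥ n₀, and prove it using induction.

n₀ = 8

At m = 7: 49152 < 50421, so the inequality fails and n₀ ≥ 8. We prove 3·4^m ≥ 21m^4 for all m ≥ 8.
When m = 8: 3·4^m = 196608 and 21m^4 = 86016, so 196608 ≥ 86016.
Inductive step: suppose the statement holds for some i ≥ 8, so 3·4^i ≥ 21i^4.
Then 3·4^(i + 1) = 4·(3·4^i) ≥ 4·(21i^4).
Also, for i ≥ 8 we have 4·(21i^4) ≥ 21(i+1)^4, since 4 ≥ (1 + 1/i)^4 for all i ≥ 8.
Combining, 3·4^(i + 1) ≥ 21(i+1)^4.
This completes the induction.
Hence the smallest such n₀ is 8.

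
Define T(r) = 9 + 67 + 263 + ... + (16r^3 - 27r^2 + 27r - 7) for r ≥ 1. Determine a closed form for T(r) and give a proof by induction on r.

We claim T(r) = r(4r^3 - r^2 + 4r + 2) for all r ≥ 1.
When r = 1: T(1) = 9, and the closed form gives 9. They agree.
For the inductive step, assume it holds for an arbitrary k ≥ 1, so T(k) = k(4k^3 - k^2 + 4k + 2).
Then T(k+1) = T(k) + (16k^3 + 21k^2 + 21k + 9) = (k(4k^3 - k^2 + 4k + 2)) + (16k^3 + 21k^2 + 21k + 9).
Simplifying, T(k+1) = (k + 1)(4k^3 + 11k^2 + 14k + 9) = (k+1)(4(k+1)^3 - (k+1)^2 + 4(k+1) + 2),
which is the closed form with r = k+1.
This completes the induction.

T(r) = r(4r^3 - r^2 + 4r + 2)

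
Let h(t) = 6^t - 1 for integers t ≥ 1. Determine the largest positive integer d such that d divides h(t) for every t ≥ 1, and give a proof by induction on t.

d = 5

Computing the first values: h(1) = 5 and h(2) = 35; gcd(5, 35) = 5, so d ≤ 5.
We prove 5 | 6^t - 1 for all t ≥ 1 by induction on t.
Base case (t = 1): h(1) = 5 = 5·(1), so 5 | h(1).
Suppose the result is true for t = p, i.e. 5 | h(p). Then
6^{p+1} − 1^{p+1} = 6·6^p − 1·1^p = 6·(6^p − 1^p) + (5)·1^p. The first term is divisible by 5 by the inductive hypothesis, and the second term (5)·1^p is divisible by 5 since 5 | 5. Hence 5 | h(p+1).
By induction, the statement is established for all t ≥ 1.
Therefore the largest such d is 5.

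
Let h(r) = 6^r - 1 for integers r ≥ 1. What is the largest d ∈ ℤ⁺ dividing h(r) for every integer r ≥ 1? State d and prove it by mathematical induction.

Computing the first values: h(1) = 5 and h(2) = 35; gcd(5, 35) = 5, so d ≤ 5.
We prove 5 | 6^r - 1 for all r ≥ 1 by induction on r.
When r = 1: h(1) = 5 = 5·(1), so 5 | h(1).
For the inductive step, assume it holds for an arbitrary i ≥ 1, i.e. 5 | h(i). Then
6^{i+1} − 1^{i+1} = 6·6^i − 1·1^i = 6·(6^i − 1^i) + (5)·1^i. The first term is divisible by 5 by the inductive hypothesis, and the second term (5)·1^i is divisible by 5 since 5 | 5. Hence 5 | h(i+1).
By induction, the statement is established for all r ≥ 1.
Therefore the largest such d is 5.

d = 5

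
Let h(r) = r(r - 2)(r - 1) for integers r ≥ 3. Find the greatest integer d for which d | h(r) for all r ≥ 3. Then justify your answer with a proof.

Computing the first values: h(3) = 6 and h(4) = 24; gcd(6, 24) = 6, so d ≤ 6.
We prove 6 | r(r - 2)(r - 1) for all r ≥ 3 by induction on r.
Base case (r = 3): h(3) = 6 = 6·(1), so 6 | h(3).
Inductive step: assume the claim holds for r = j, i.e. 6 | h(j). Then
h(j+1) − h(j) = (j-1)·j·(j+1) − (j-2)·(j-1)·j = (j-1)·j·[(j+1) − (j-2)] = 3·(j-1)·j. The product of 2 consecutive integers is divisible by (2)! = 2, so h(j+1) − h(j) is divisible by 3·2 = 6. By the inductive hypothesis 6 | h(j), hence 6 | h(j+1).
Hence, by induction on r, the claim holds for every r ≥ 3.
Therefore the largest such d is 6.

d = 6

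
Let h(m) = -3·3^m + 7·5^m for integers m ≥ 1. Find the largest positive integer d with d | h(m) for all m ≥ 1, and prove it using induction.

d = 2

Computing the first values: h(1) = 26 and h(2) = 148; gcd(26, 148) = 2, so d ≤ 2.
We prove 2 | -3·3^m + 7·5^m for all m ≥ 1 by induction on m.
Base case (m = 1): h(1) = 26 = 2·(13), so 2 | h(1).
For the inductive step, assume it holds for an arbitrary r ≥ 1, i.e. 2 | h(r). Then
h(r+1) − 5·h(r) = (-3·3^(r+1) + 7·5^(r+1)) − 5·(-3·3^r + 7·5^r) = (-3)·3^r·(3 − 5) = (6)·3^r. Since 2 | h(r) by the inductive hypothesis, 2 | 5·h(r); and 2 | 6 since 6 = 2·3. Therefore 2 | h(r+1).
By the principle of mathematical induction, the result holds for all m ≥ 1.
Therefore the largest such d is 2.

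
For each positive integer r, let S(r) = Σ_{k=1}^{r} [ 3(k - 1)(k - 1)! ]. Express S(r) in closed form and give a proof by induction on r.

S(r) = 3r! - 3

We claim S(r) = 3r! - 3 for all r ≥ 1.
Base step (r = 1): S(1) = 0, and the closed form gives 0. They agree.
For the inductive step, assume it holds for an arbitrary k ≥ 1, so S(k) = 3k! - 3.
Then S(k+1) = S(k) + (3k·k!) = (3k! - 3) + (3k·k!).
Simplifying, S(k+1) = 3(k+1)! - 3,
which is the closed form with r = k+1.
By the principle of mathematical induction, the result holds for all r ≥ 1.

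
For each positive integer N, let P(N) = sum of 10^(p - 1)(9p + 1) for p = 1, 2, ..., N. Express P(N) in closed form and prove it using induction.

We claim P(N) = 10^N·N for all N ≥ 1.
Base step (N = 1): P(1) = 10, and the closed form gives 10. They agree.
Inductive step: assume the claim holds for N = p, so P(p) = 10^p·p.
Then P(p+1) = P(p) + (10^p(9p + 10)) = (10^p·p) + (10^p(9p + 10)).
Simplifying, P(p+1) = 10^(p + 1)(p + 1) = 10^(p+1)·(p+1),
which is the closed form with N = p+1.
Hence, by induction on N, the claim holds for every N ≥ 1.

P(N) = 10^N·N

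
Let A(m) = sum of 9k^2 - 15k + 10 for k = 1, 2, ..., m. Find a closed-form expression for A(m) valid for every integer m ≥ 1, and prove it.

A(m) = m(3m^2 - 3m + 4)

We claim A(m) = m(3m^2 - 3m + 4) for all m ≥ 1.
When m = 1: A(1) = 4, and the closed form gives 4. They agree.
For the inductive step, assume it holds for an arbitrary k ≥ 1, so A(k) = k(3k^2 - 3k + 4).
Then A(k+1) = A(k) + (9k^2 + 3k + 4) = (k(3k^2 - 3k + 4)) + (9k^2 + 3k + 4).
Simplifying, A(k+1) = (k + 1)(3k^2 + 3k + 4) = (k+1)(3(k+1)^2 - 3(k+1) + 4),
which is the closed form with m = k+1.
This completes the induction.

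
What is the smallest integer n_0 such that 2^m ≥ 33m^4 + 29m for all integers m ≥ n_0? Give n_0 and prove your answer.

At m = 23: 8388608 < 9235420, so the inequality fails and n_0 ≥ 24. We prove 2^m ≥ 33m^4 + 29m for all m ≥ 24.
For the base case m = 24: 2^m = 16777216 and 33m^4 + 29m = 10949304, so 16777216 ≥ 10949304.
Inductive step: suppose the statement holds for some k ≥ 24, so 2^k ≥ 33k^4 + 29k.
Then 2^(k + 1) = 2·(2^k) ≥ 2·(33k^4 + 29k).
Also, for k ≥ 24 we have 2·(33k^4 + 29k) ≥ 33(k+1)^4 + 29(k+1), since 2·(33k^4 + 29k) − (33(k+1)^4 + 29(k+1)) = 33k^4 - 132k^3 - 198k^2 - 103k - 62, which is nonnegative for all k ≥ 24.
Combining, 2^(k + 1) ≥ 33(k+1)^4 + 29(k+1).
This completes the induction.
Hence the smallest such n_0 is 24.

n_0 = 24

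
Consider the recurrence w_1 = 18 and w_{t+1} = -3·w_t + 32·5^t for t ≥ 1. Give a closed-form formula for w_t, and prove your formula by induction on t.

w_t = -2(-3)^(t - 1) + 4·5^t

Computing the first terms: w_1 = 18, w_2 = 106, w_3 = 482. This suggests w_t = -2(-3)^(t - 1) + 4·5^t.
When t = 1: the formula gives 18 = 18 = w_1.
For the inductive step, assume it holds for an arbitrary j ≥ 1, so w_j = -2(-3)^(j - 1) + 4·5^j.
Then w_{j+1} = -3·w_j + 32·5^j = -3·(-2(-3)^(j - 1) + 4·5^j) + 32·5^j = -2(-3)^j + 4·5^(j + 1) = -2(-3)^((j+1) - 1) + 4·5^(j+1),
which is the claimed formula at t = j+1.
Hence, by induction on t, the claim holds for every t ≥ 1.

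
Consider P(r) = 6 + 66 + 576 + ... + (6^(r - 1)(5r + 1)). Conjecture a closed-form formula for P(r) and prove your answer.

We claim P(r) = 6^r·r for all r ≥ 1.
For the base case r = 1: P(1) = 6, and the closed form gives 6. They agree.
Suppose the result is true for r = k, so P(k) = 6^k·k.
Then P(k+1) = P(k) + (6^k(5k + 6)) = (6^k·k) + (6^k(5k + 6)).
Simplifying, P(k+1) = 6^(k + 1)(k + 1) = 6^(k+1)·(k+1),
which is the closed form with r = k+1.
By the principle of mathematical induction, the result holds for all r ≥ 1.

P(r) = 6^r·r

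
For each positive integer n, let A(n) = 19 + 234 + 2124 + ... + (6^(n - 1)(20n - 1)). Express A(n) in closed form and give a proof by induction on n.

We claim A(n) = 6^n(4n - 1) + 1 for all n ≥ 1.
For the base case n = 1: A(1) = 19, and the closed form gives 19. They agree.
Suppose the result is true for n = p, so A(p) = 6^p(4p - 1) + 1.
Then A(p+1) = A(p) + (6^p(20p + 19)) = (6^p(4p - 1) + 1) + (6^p(20p + 19)).
Simplifying, A(p+1) = 24·6^p·p + 18·6^p + 1 = 6^(p+1)(4(p+1) - 1) + 1,
which is the closed form with n = p+1.
By the principle of mathematical induction, the result holds for all n ≥ 1.

A(n) = 6^n(4n - 1) + 1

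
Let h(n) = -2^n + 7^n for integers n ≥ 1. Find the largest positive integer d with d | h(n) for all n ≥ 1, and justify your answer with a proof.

d = 5

Computing the first values: h(1) = 5 and h(2) = 45; gcd(5, 45) = 5, so d ≤ 5.
We prove 5 | -2^n + 7^n for all n ≥ 1 by induction on n.
When n = 1: h(1) = 5 = 5·(1), so 5 | h(1).
Suppose the result is true for n = r, i.e. 5 | h(r). Then
7^{r+1} − 2^{r+1} = 7·7^r − 2·2^r = 7·(7^r − 2^r) + (5)·2^r. The first term is divisible by 5 by the inductive hypothesis, and the second term (5)·2^r is divisible by 5 since 5 | 5. Hence 5 | h(r+1).
This completes the induction.
Therefore the largest such d is 5.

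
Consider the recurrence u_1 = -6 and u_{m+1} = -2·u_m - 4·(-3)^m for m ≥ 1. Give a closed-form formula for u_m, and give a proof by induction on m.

u_m = -3(-2)^m + 4(-3)^m

Computing the first terms: u_1 = -6, u_2 = 24, u_3 = -84. This suggests u_m = -3(-2)^m + 4(-3)^m.
Base case (m = 1): the formula gives -6 = -6 = u_1.
Suppose the result is true for m = p, so u_p = -3(-2)^p + 4(-3)^p.
Then u_{p+1} = -2·u_p - 4·(-3)^p = -2·(-3(-2)^p + 4(-3)^p) - 4·(-3)^p = -3(-2)^(p + 1) + 4(-3)^(p + 1),
which is the claimed formula at m = p+1.
Hence, by induction on m, the claim holds for every m ≥ 1.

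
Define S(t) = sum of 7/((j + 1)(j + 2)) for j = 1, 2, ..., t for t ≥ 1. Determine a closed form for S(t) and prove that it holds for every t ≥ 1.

S(t) = 7t/(2(t + 2))

We claim S(t) = 7t/(2(t + 2)) for all t ≥ 1.
Base case (t = 1): S(1) = 7/6, and the closed form gives 7/6. They agree.
Inductive step: suppose the statement holds for some j ≥ 1, so S(j) = 7j/(2(j + 2)).
Then S(j+1) = S(j) + (7/((j + 2)(j + 3))) = (7j/(2(j + 2))) + (7/((j + 2)(j + 3))).
Simplifying, S(j+1) = 7(j + 1)/(2(j + 3)) = 7(j+1)/(2((j+1) + 2)),
which is the closed form with t = j+1.
By the principle of mathematical induction, the result holds for all t ≥ 1.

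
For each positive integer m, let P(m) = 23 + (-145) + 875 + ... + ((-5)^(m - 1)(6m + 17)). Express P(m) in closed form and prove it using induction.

P(m) = -(-5)^m(m + 3) + 3

We claim P(m) = -(-5)^m(m + 3) + 3 for all m ≥ 1.
Base step (m = 1): P(1) = 23, and the closed form gives 23. They agree.
Inductive step: assume the claim holds for m = i, so P(i) = -(-5)^i(i + 3) + 3.
Then P(i+1) = P(i) + ((-5)^i(6i + 23)) = (-(-5)^i(i + 3) + 3) + ((-5)^i(6i + 23)).
Simplifying, P(i+1) = 5(-5)^i·i + 20(-5)^i + 3 = -(-5)^(i+1)((i+1) + 3) + 3,
which is the closed form with m = i+1.
Hence, by induction on m, the claim holds for every m ≥ 1.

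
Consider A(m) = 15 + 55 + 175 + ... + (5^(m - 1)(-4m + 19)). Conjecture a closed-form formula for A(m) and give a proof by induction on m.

We claim A(m) = 5^m(-m + 5) - 5 for all m ≥ 1.
Base case (m = 1): A(1) = 15, and the closed form gives 15. They agree.
Inductive step: suppose the statement holds for some p ≥ 1, so A(p) = 5^p(-p + 5) - 5.
Then A(p+1) = A(p) + (5^p(-4p + 15)) = (5^p(-p + 5) - 5) + (5^p(-4p + 15)).
Simplifying, A(p+1) = -5·5^p·p + 20·5^p - 5 = 5^(p+1)(-(p+1) + 5) - 5,
which is the closed form with m = p+1.
Hence, by induction on m, the claim holds for every m ≥ 1.

A(m) = 5^m(-m + 5) - 5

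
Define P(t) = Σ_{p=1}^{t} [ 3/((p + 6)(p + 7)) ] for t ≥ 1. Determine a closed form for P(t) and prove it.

P(t) = 3t/(7(t + 7))

We claim P(t) = 3t/(7(t + 7)) for all t ≥ 1.
Base step (t = 1): P(1) = 3/56, and the closed form gives 3/56. They agree.
Inductive step: assume the claim holds for t = p, so P(p) = 3p/(7(p + 7)).
Then P(p+1) = P(p) + (3/((p + 7)(p + 8))) = (3p/(7(p + 7))) + (3/((p + 7)(p + 8))).
Simplifying, P(p+1) = 3(p + 1)/(7(p + 8)) = 3(p+1)/(7((p+1) + 7)),
which is the closed form with t = p+1.
By induction, the statement is established for all t ≥ 1.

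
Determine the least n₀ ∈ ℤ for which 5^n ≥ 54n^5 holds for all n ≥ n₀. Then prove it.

n₀ = 10

At n = 9: 1953125 < 3188646, so the inequality fails and n₀ ≥ 10. We prove 5^n ≥ 54n^5 for all n ≥ 10.
Base step (n = 10): 5^n = 9765625 and 54n^5 = 5400000, so 9765625 ≥ 5400000.
Inductive step: assume the claim holds for n = m, so 5^m ≥ 54m^5.
Then 5^(m + 1) = 5·(5^m) ≥ 5·(54m^5).
Also, for m ≥ 10 we have 5·(54m^5) ≥ 54(m+1)^5, since 5 ≥ (1 + 1/m)^5 for all m ≥ 10.
Combining, 5^(m + 1) ≥ 54(m+1)^5.
This completes the induction.
Hence the smallest such n₀ is 10.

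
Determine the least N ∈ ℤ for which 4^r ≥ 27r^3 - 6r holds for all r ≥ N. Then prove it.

N = 7

At r = 6: 4096 < 5796, so the inequality fails and N ≥ 7. We prove 4^r ≥ 27r^3 - 6r for all r ≥ 7.
Base case (r = 7): 4^r = 16384 and 27r^3 - 6r = 9219, so 16384 ≥ 9219.
For the inductive step, assume it holds for an arbitrary j ≥ 7, so 4^j ≥ 27j^3 - 6j.
Then 4^(j + 1) = 4·(4^j) ≥ 4·(27j^3 - 6j).
Also, for j ≥ 7 we have 4·(27j^3 - 6j) ≥ 27(j+1)^3 - 6(j+1), since 4·(27j^3 - 6j) − (27(j+1)^3 - 6(j+1)) = 81j^3 - 81j^2 - 99j - 21, which is nonnegative for all j ≥ 7.
Combining, 4^(j + 1) ≥ 27(j+1)^3 - 6(j+1).
By induction, the statement is established for all r ≥ 7.
Hence the smallest such N is 7.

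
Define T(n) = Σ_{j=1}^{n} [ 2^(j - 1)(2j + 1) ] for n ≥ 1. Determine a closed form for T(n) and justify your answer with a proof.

We claim T(n) = 2^n(2n - 1) + 1 for all n ≥ 1.
Base case (n = 1): T(1) = 3, and the closed form gives 3. They agree.
For the inductive step, assume it holds for an arbitrary j ≥ 1, so T(j) = 2^j(2j - 1) + 1.
Then T(j+1) = T(j) + (2^j(2j + 3)) = (2^j(2j - 1) + 1) + (2^j(2j + 3)).
Simplifying, T(j+1) = 2^(j + 1) + 2^(j + 2)j + 1 = 2^(j+1)(2(j+1) - 1) + 1,
which is the closed form with n = j+1.
This completes the induction.

T(n) = 2^n(2n - 1) + 1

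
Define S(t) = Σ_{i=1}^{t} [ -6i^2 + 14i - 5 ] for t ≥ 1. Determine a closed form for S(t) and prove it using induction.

S(t) = -t(2t^2 - 4t - 1)

We claim S(t) = -t(2t^2 - 4t - 1) for all t ≥ 1.
When t = 1: S(1) = 3, and the closed form gives 3. They agree.
For the inductive step, assume it holds for an arbitrary i ≥ 1, so S(i) = i(-2i^2 + 4i + 1).
Then S(i+1) = S(i) + (-6i^2 + 2i + 3) = (i(-2i^2 + 4i + 1)) + (-6i^2 + 2i + 3).
Simplifying, S(i+1) = -(i + 1)(2i^2 - 3) = -(i+1)(2(i+1)^2 - 4(i+1) - 1),
which is the closed form with t = i+1.
By induction, the statement is established for all t ≥ 1.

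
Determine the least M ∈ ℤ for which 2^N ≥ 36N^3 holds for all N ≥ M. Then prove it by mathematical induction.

M = 18

At N = 17: 131072 < 176868, so the inequality fails and M ≥ 18. We prove 2^N ≥ 36N^3 for all N ≥ 18.
For the base case N = 18: 2^N = 262144 and 36N^3 = 209952, so 262144 ≥ 209952.
Inductive step: assume the claim holds for N = r, so 2^r ≥ 36r^3.
Then 2^(r + 1) = 2·(2^r) ≥ 2·(36r^3).
Also, for r ≥ 18 we have 2·(36r^3) ≥ 36(r+1)^3, since 2 ≥ (1 + 1/r)^3 for all r ≥ 18.
Combining, 2^(r + 1) ≥ 36(r+1)^3.
By induction, the statement is established for all N ≥ 18.
Hence the smallest such M is 18.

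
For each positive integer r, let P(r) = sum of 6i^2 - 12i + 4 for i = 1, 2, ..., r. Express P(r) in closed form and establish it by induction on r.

P(r) = r(2r^2 - 3r - 1)

We claim P(r) = r(2r^2 - 3r - 1) for all r ≥ 1.
Base case (r = 1): P(1) = -2, and the closed form gives -2. They agree.
Inductive step: suppose the statement holds for some i ≥ 1, so P(i) = i(2i^2 - 3i - 1).
Then P(i+1) = P(i) + (6i^2 - 2) = (i(2i^2 - 3i - 1)) + (6i^2 - 2).
Simplifying, P(i+1) = (i + 1)(2i^2 + i - 2) = (i+1)(2(i+1)^2 - 3(i+1) - 1),
which is the closed form with r = i+1.
This completes the induction.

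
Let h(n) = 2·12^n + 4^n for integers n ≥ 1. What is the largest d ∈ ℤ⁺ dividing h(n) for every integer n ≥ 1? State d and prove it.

Computing the first values: h(1) = 28 and h(2) = 304; gcd(28, 304) = 4, so d ≤ 4.
We prove 4 | 2·12^n + 4^n for all n ≥ 1 by induction on n.
For the base case n = 1: h(1) = 28 = 4·(7), so 4 | h(1).
For the inductive step, assume it holds for an arbitrary i ≥ 1, i.e. 4 | h(i). Then
h(i+1) − 12·h(i) = (2·12^(i+1) + 4^(i+1)) − 12·(2·12^i + 4^i) = (1)·4^i·(4 − 12) = (-8)·4^i. Since 4 | h(i) by the inductive hypothesis, 4 | 12·h(i); and 4 | -8 since -8 = 4·-2. Therefore 4 | h(i+1).
By induction, the statement is established for all n ≥ 1.
Therefore the largest such d is 4.

d = 4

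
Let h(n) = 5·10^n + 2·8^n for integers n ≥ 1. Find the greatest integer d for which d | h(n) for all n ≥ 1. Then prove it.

Computing the first values: h(1) = 66 and h(2) = 628; gcd(66, 628) = 2, so d ≤ 2.
We prove 2 | 5·10^n + 2·8^n for all n ≥ 1 by induction on n.
When n = 1: h(1) = 66 = 2·(33), so 2 | h(1).
Inductive step: suppose the statement holds for some i ≥ 1, i.e. 2 | h(i). Then
h(i+1) − 10·h(i) = (5·10^(i+1) + 2·8^(i+1)) − 10·(5·10^i + 2·8^i) = (2)·8^i·(8 − 10) = (-4)·8^i. Since 2 | h(i) by the inductive hypothesis, 2 | 10·h(i); and 2 | -4 since -4 = 2·-2. Therefore 2 | h(i+1).
By induction, the statement is established for all n ≥ 1.
Therefore the largest such d is 2.

d = 2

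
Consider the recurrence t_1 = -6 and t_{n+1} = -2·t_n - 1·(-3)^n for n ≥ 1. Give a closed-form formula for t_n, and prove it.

Computing the first terms: t_1 = -6, t_2 = 15, t_3 = -39. This suggests t_n = -3(-2)^(n - 1) + (-3)^n.
When n = 1: the formula gives -6 = -6 = t_1.
For the inductive step, assume it holds for an arbitrary k ≥ 1, so t_k = -3(-2)^(k - 1) + (-3)^k.
Then t_{k+1} = -2·t_k - 1·(-3)^k = -2·(-3(-2)^(k - 1) + (-3)^k) - 1·(-3)^k = -3(-2)^k + (-3)^(k + 1) = -3(-2)^((k+1) - 1) + (-3)^(k+1),
which is the claimed formula at n = k+1.
Hence, by induction on n, the claim holds for every n ≥ 1.

t_n = -3(-2)^(n - 1) + (-3)^n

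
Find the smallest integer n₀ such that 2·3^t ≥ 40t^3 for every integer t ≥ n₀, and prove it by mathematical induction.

n₀ = 9

At t = 8: 13122 < 20480, so the inequality fails and n₀ ≥ 9. We prove 2·3^t ≥ 40t^3 for all t ≥ 9.
When t = 9: 2·3^t = 39366 and 40t^3 = 29160, so 39366 ≥ 29160.
For the inductive step, assume it holds for an arbitrary j ≥ 9, so 2·3^j ≥ 40j^3.
Then 2·3^(j + 1) = 3·(2·3^j) ≥ 3·(40j^3).
Also, for j ≥ 9 we have 3·(40j^3) ≥ 40(j+1)^3, since 3 ≥ (1 + 1/j)^3 for all j ≥ 9.
Combining, 2·3^(j + 1) ≥ 40(j+1)^3.
By induction, the statement is established for all t ≥ 9.
Hence the smallest such n₀ is 9.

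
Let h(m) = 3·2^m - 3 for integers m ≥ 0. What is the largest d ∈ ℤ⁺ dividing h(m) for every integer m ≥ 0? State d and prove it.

d = 3

Computing the first values: h(0) = 0 and h(1) = 3; gcd(0, 3) = 3, so d ≤ 3.
We prove 3 | 3·2^m - 3 for all m ≥ 0 by induction on m.
Base case (m = 0): h(0) = 0 = 3·(0), so 3 | h(0).
Inductive step: suppose the statement holds for some k ≥ 0, i.e. 3 | h(k). Then
h(k+1) = 3·2^(k+1) - 3 = 2·(3·2^k - 3) + 3 = 2·h(k) + 3. The first term is divisible by 3 by the inductive hypothesis, and 3 is divisible by 3. Hence 3 | h(k+1).
Hence, by induction on m, the claim holds for every m ≥ 0.
Therefore the largest such d is 3.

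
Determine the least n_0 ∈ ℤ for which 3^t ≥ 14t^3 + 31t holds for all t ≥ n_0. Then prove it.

n_0 = 9

At t = 8: 6561 < 7416, so the inequality fails and n_0 ≥ 9. We prove 3^t ≥ 14t^3 + 31t for all t ≥ 9.
Base case (t = 9): 3^t = 19683 and 14t^3 + 31t = 10485, so 19683 ≥ 10485.
Inductive step: assume the claim holds for t = p, so 3^p ≥ 14p^3 + 31p.
Then 3^(p + 1) = 3·(3^p) ≥ 3·(14p^3 + 31p).
Also, for p ≥ 9 we have 3·(14p^3 + 31p) ≥ 14(p+1)^3 + 31(p+1), since 3·(14p^3 + 31p) − (14(p+1)^3 + 31(p+1)) = 28p^3 - 42p^2 + 20p - 45, which is nonnegative for all p ≥ 9.
Combining, 3^(p + 1) ≥ 14(p+1)^3 + 31(p+1).
Hence, by induction on t, the claim holds for every t ≥ 9.
Hence the smallest such n_0 is 9.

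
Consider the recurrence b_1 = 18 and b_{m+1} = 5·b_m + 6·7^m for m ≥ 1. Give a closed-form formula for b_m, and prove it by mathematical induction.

b_m = -3·5^(m - 1) + 3·7^m

Computing the first terms: b_1 = 18, b_2 = 132, b_3 = 954. This suggests b_m = -3·5^(m - 1) + 3·7^m.
Base case (m = 1): the formula gives 18 = 18 = b_1.
For the inductive step, assume it holds for an arbitrary k ≥ 1, so b_k = -3·5^(k - 1) + 3·7^k.
Then b_{k+1} = 5·b_k + 6·7^k = 5·(-3·5^(k - 1) + 3·7^k) + 6·7^k = -3·5^k + 3·7^(k + 1) = -3·5^((k+1) - 1) + 3·7^(k+1),
which is the claimed formula at m = k+1.
By the principle of mathematical induction, the result holds for all m ≥ 1.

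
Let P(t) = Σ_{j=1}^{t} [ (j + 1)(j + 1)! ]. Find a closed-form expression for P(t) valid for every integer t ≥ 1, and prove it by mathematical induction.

We claim P(t) = (t + 2)! - 2 for all t ≥ 1.
Base case (t = 1): P(1) = 4, and the closed form gives 4. They agree.
Suppose the result is true for t = j, so P(j) = (j + 2)! - 2.
Then P(j+1) = P(j) + ((j + 2)(j + 2)!) = ((j + 2)! - 2) + ((j + 2)(j + 2)!).
Simplifying, P(j+1) = ((j+1) + 2)! - 2,
which is the closed form with t = j+1.
By the principle of mathematical induction, the result holds for all t ≥ 1.

P(t) = (t + 2)! - 2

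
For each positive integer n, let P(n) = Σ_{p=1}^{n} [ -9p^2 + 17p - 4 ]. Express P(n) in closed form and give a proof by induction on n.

We claim P(n) = -n(3n^2 - 4n - 3) for all n ≥ 1.
When n = 1: P(1) = 4, and the closed form gives 4. They agree.
Inductive step: suppose the statement holds for some p ≥ 1, so P(p) = p(-3p^2 + 4p + 3).
Then P(p+1) = P(p) + (-9p^2 - p + 4) = (p(-3p^2 + 4p + 3)) + (-9p^2 - p + 4).
Simplifying, P(p+1) = -(p + 1)(3p^2 + 2p - 4) = -(p+1)(3(p+1)^2 - 4(p+1) - 3),
which is the closed form with n = p+1.
By the principle of mathematical induction, the result holds for all n ≥ 1.

P(n) = -n(3n^2 - 4n - 3)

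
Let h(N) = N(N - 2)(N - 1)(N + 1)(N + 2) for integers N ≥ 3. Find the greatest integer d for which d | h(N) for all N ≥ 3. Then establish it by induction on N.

d = 120

Computing the first values: h(3) = 120 and h(4) = 720; gcd(120, 720) = 120, so d ≤ 120.
We prove 120 | N(N - 2)(N - 1)(N + 1)(N + 2) for all N ≥ 3 by induction on N.
For the base case N = 3: h(3) = 120 = 120·(1), so 120 | h(3).
Suppose the result is true for N = r, i.e. 120 | h(r). Then
h(r+1) − h(r) = (r-1)·r·(r+1)·(r+2)·(r+3) − (r-2)·(r-1)·r·(r+1)·(r+2) = (r-1)·r·(r+1)·(r+2)·[(r+3) − (r-2)] = 5·(r-1)·r·(r+1)·(r+2). The product of 4 consecutive integers is divisible by (4)! = 24, so h(r+1) − h(r) is divisible by 5·24 = 120. By the inductive hypothesis 120 | h(r), hence 120 | h(r+1).
By induction, the statement is established for all N ≥ 3.
Therefore the largest such d is 120.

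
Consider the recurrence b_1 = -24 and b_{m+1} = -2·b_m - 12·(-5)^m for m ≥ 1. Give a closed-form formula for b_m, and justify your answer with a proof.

Computing the first terms: b_1 = -24, b_2 = 108, b_3 = -516. This suggests b_m = -(-2)^(m + 1) + 4(-5)^m.
Base step (m = 1): the formula gives -24 = -24 = b_1.
Inductive step: assume the claim holds for m = p, so b_p = -(-2)^(p + 1) + 4(-5)^p.
Then b_{p+1} = -2·b_p - 12·(-5)^p = -2·(-(-2)^(p + 1) + 4(-5)^p) - 12·(-5)^p = -(-2)^(p + 2) + 4(-5)^(p + 1) = -(-2)^((p+1) + 1) + 4(-5)^(p+1),
which is the claimed formula at m = p+1.
Hence, by induction on m, the claim holds for every m ≥ 1.

b_m = -(-2)^(m + 1) + 4(-5)^m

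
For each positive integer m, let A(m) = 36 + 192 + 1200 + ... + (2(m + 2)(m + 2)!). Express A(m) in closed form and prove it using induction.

We claim A(m) = 2(m + 3)! - 12 for all m ≥ 1.
For the base case m = 1: A(1) = 36, and the closed form gives 36. They agree.
For the inductive step, assume it holds for an arbitrary i ≥ 1, so A(i) = 2(i + 3)! - 12.
Then A(i+1) = A(i) + (2(i + 3)(i + 3)!) = (2(i + 3)! - 12) + (2(i + 3)(i + 3)!).
Simplifying, A(i+1) = 2((i+1) + 3)! - 12,
which is the closed form with m = i+1.
By the principle of mathematical induction, the result holds for all m ≥ 1.

A(m) = 2(m + 3)! - 12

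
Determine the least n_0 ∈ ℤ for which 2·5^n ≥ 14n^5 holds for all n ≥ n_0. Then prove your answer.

n_0 = 8

At n = 7: 156250 < 235298, so the inequality fails and n_0 ≥ 8. We prove 2·5^n ≥ 14n^5 for all n ≥ 8.
Base case (n = 8): 2·5^n = 781250 and 14n^5 = 458752, so 781250 ≥ 458752.
Suppose the result is true for n = r, so 2·5^r ≥ 14r^5.
Then 2·5^(r + 1) = 5·(2·5^r) ≥ 5·(14r^5).
Also, for r ≥ 8 we have 5·(14r^5) ≥ 14(r+1)^5, since 5 ≥ (1 + 1/r)^5 for all r ≥ 8.
Combining, 2·5^(r + 1) ≥ 14(r+1)^5.
By induction, the statement is established for all n ≥ 8.
Hence the smallest such n_0 is 8.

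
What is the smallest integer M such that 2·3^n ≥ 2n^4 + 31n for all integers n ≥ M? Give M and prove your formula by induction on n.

At n = 7: 4374 < 5019, so the inequality fails and M ≥ 8. We prove 2·3^n ≥ 2n^4 + 31n for all n ≥ 8.
Base case (n = 8): 2·3^n = 13122 and 2n^4 + 31n = 8440, so 13122 ≥ 8440.
For the inductive step, assume it holds for an arbitrary j ≥ 8, so 2·3^j ≥ 2j^4 + 31j.
Then 2·3^(j + 1) = 3·(2·3^j) ≥ 3·(2j^4 + 31j).
Also, for j ≥ 8 we have 3·(2j^4 + 31j) ≥ 2(j+1)^4 + 31(j+1), since 3·(2j^4 + 31j) − (2(j+1)^4 + 31(j+1)) = 4j^4 - 8j^3 - 12j^2 + 54j - 33, which is nonnegative for all j ≥ 8.
Combining, 2·3^(j + 1) ≥ 2(j+1)^4 + 31(j+1).
Hence, by induction on n, the claim holds for every n ≥ 8.
Hence the smallest such M is 8.

M = 8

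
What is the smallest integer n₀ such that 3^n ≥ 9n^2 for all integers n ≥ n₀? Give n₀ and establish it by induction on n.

At n = 4: 81 < 144, so the inequality fails and n₀ ≥ 5. We prove 3^n ≥ 9n^2 for all n ≥ 5.
When n = 5: 3^n = 243 and 9n^2 = 225, so 243 ≥ 225.
For the inductive step, assume it holds for an arbitrary j ≥ 5, so 3^j ≥ 9j^2.
Then 3^(j + 1) = 3·(3^j) ≥ 3·(9j^2).
Also, for j ≥ 5 we have 3·(9j^2) ≥ 9(j+1)^2, since 3 ≥ (1 + 1/j)^2 for all j ≥ 5.
Combining, 3^(j + 1) ≥ 9(j+1)^2.
Hence, by induction on n, the claim holds for every n ≥ 5.
Hence the smallest such n₀ is 5.

n₀ = 5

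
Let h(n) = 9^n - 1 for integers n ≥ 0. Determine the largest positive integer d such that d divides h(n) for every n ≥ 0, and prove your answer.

d = 8

Computing the first values: h(0) = 0 and h(1) = 8; gcd(0, 8) = 8, so d ≤ 8.
We prove 8 | 9^n - 1 for all n ≥ 0 by induction on n.
Base case (n = 0): h(0) = 0 = 8·(0), so 8 | h(0).
For the inductive step, assume it holds for an arbitrary p ≥ 0, i.e. 8 | h(p). Then
h(p+1) = 9^(p+1) - 1 = 9·(9^p - 1) + 8 = 9·h(p) + 8. The first term is divisible by 8 by the inductive hypothesis, and 8 is divisible by 8. Hence 8 | h(p+1).
Hence, by induction on n, the claim holds for every n ≥ 0.
Therefore the largest such d is 8.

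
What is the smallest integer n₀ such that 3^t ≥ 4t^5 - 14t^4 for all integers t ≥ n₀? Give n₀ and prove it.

At t = 12: 531441 < 705024, so the inequality fails and n₀ ≥ 13. We prove 3^t ≥ 4t^5 - 14t^4 for all t ≥ 13.
For the base case t = 13: 3^t = 1594323 and 4t^5 - 14t^4 = 1085318, so 1594323 ≥ 1085318.
Suppose the result is true for t = i, so 3^i ≥ 4i^5 - 14i^4.
Then 3^(i + 1) = 3·(3^i) ≥ 3·(4i^5 - 14i^4).
Also, for i ≥ 13 we have 3·(4i^5 - 14i^4) ≥ 4(i+1)^5 - 14(i+1)^4, since 3·(4i^5 - 14i^4) − (4(i+1)^5 - 14(i+1)^4) = 8i^5 - 48i^4 + 16i^3 + 44i^2 + 36i + 10, which is nonnegative for all i ≥ 13.
Combining, 3^(i + 1) ≥ 4(i+1)^5 - 14(i+1)^4.
This completes the induction.
Hence the smallest such n₀ is 13.

n₀ = 13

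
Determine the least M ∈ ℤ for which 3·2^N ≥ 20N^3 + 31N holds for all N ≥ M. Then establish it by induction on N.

At N = 14: 49152 < 55314, so the inequality fails and M ≥ 15. We prove 3·2^N ≥ 20N^3 + 31N for all N ≥ 15.
Base step (N = 15): 3·2^N = 98304 and 20N^3 + 31N = 67965, so 98304 ≥ 67965.
Inductive step: suppose the statement holds for some r ≥ 15, so 3·2^r ≥ 20r^3 + 31r.
Then 3·2^(r + 1) = 2·(3·2^r) ≥ 2·(20r^3 + 31r).
Also, for r ≥ 15 we have 2·(20r^3 + 31r) ≥ 20(r+1)^3 + 31(r+1), since 2·(20r^3 + 31r) − (20(r+1)^3 + 31(r+1)) = 20r^3 - 60r^2 - 29r - 51, which is nonnegative for all r ≥ 15.
Combining, 3·2^(r + 1) ≥ 20(r+1)^3 + 31(r+1).
Hence, by induction on N, the claim holds for every N ≥ 15.
Hence the smallest such M is 15.

M = 15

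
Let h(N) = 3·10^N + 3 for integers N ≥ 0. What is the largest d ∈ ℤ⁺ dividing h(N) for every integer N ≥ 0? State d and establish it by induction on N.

Computing the first values: h(0) = 6 and h(1) = 33; gcd(6, 33) = 3, so d ≤ 3.
We prove 3 | 3·10^N + 3 for all N ≥ 0 by induction on N.
Base step (N = 0): h(0) = 6 = 3·(2), so 3 | h(0).
Inductive step: suppose the statement holds for some k ≥ 0, i.e. 3 | h(k). Then
h(k+1) = 3·10^(k+1) + 3 = 10·(3·10^k + 3) - 27 = 10·h(k) - 27. The first term is divisible by 3 by the inductive hypothesis, and -27 is divisible by 3. Hence 3 | h(k+1).
This completes the induction.
Therefore the largest such d is 3.

d = 3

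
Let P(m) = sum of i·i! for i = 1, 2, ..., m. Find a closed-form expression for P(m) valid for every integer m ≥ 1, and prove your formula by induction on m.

We claim P(m) = (m + 1)! - 1 for all m ≥ 1.
For the base case m = 1: P(1) = 1, and the closed form gives 1. They agree.
Inductive step: assume the claim holds for m = i, so P(i) = (i + 1)! - 1.
Then P(i+1) = P(i) + ((i + 1)(i + 1)!) = ((i + 1)! - 1) + ((i + 1)(i + 1)!).
Simplifying, P(i+1) = ((i+1) + 1)! - 1,
which is the closed form with m = i+1.
By the principle of mathematical induction, the result holds for all m ≥ 1.

P(m) = (m + 1)! - 1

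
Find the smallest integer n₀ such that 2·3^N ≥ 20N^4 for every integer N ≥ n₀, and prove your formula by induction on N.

At N = 10: 118098 < 200000, so the inequality fails and n₀ ≥ 11. We prove 2·3^N ≥ 20N^4 for all N ≥ 11.
For the base case N = 11: 2·3^N = 354294 and 20N^4 = 292820, so 354294 ≥ 292820.
Inductive step: assume the claim holds for N = r, so 2·3^r ≥ 20r^4.
Then 2·3^(r + 1) = 3·(2·3^r) ≥ 3·(20r^4).
Also, for r ≥ 11 we have 3·(20r^4) ≥ 20(r+1)^4, since 3 ≥ (1 + 1/r)^4 for all r ≥ 11.
Combining, 2·3^(r + 1) ≥ 20(r+1)^4.
Hence, by induction on N, the claim holds for every N ≥ 11.
Hence the smallest such n₀ is 11.

n₀ = 11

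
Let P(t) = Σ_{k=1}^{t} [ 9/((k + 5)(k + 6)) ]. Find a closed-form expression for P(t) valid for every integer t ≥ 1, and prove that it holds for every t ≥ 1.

We claim P(t) = 3t/(2(t + 6)) for all t ≥ 1.
Base case (t = 1): P(1) = 3/14, and the closed form gives 3/14. They agree.
Suppose the result is true for t = k, so P(k) = 3k/(2(k + 6)).
Then P(k+1) = P(k) + (9/((k + 6)(k + 7))) = (3k/(2(k + 6))) + (9/((k + 6)(k + 7))).
Simplifying, P(k+1) = 3(k + 1)/(2(k + 7)) = 3(k+1)/(2((k+1) + 6)),
which is the closed form with t = k+1.
Hence, by induction on t, the claim holds for every t ≥ 1.

P(t) = 3t/(2(t + 6))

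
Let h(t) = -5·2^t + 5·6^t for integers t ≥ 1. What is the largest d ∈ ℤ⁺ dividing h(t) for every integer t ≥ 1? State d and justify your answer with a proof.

Computing the first values: h(1) = 20 and h(2) = 160; gcd(20, 160) = 20, so d ≤ 20.
We prove 20 | -5·2^t + 5·6^t for all t ≥ 1 by induction on t.
For the base case t = 1: h(1) = 20 = 20·(1), so 20 | h(1).
For the inductive step, assume it holds for an arbitrary j ≥ 1, i.e. 20 | h(j). Then
h(j+1) − 6·h(j) = (-5·2^(j+1) + 5·6^(j+1)) − 6·(-5·2^j + 5·6^j) = (-5)·2^j·(2 − 6) = (20)·2^j. Since 20 | h(j) by the inductive hypothesis, 20 | 6·h(j); and 20 | 20 since 20 = 20·1. Therefore 20 | h(j+1).
Hence, by induction on t, the claim holds for every t ≥ 1.
Therefore the largest such d is 20.

d = 20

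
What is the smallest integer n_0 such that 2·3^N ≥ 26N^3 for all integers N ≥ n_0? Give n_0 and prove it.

At N = 8: 13122 < 13312, so the inequality fails and n_0 ≥ 9. We prove 2·3^N ≥ 26N^3 for all N ≥ 9.
For the base case N = 9: 2·3^N = 39366 and 26N^3 = 18954, so 39366 ≥ 18954.
For the inductive step, assume it holds for an arbitrary j ≥ 9, so 2·3^j ≥ 26j^3.
Then 2·3^(j + 1) = 3·(2·3^j) ≥ 3·(26j^3).
Also, for j ≥ 9 we have 3·(26j^3) ≥ 26(j+1)^3, since 3 ≥ (1 + 1/j)^3 for all j ≥ 9.
Combining, 2·3^(j + 1) ≥ 26(j+1)^3.
Hence, by induction on N, the claim holds for every N ≥ 9.
Hence the smallest such n_0 is 9.

n_0 = 9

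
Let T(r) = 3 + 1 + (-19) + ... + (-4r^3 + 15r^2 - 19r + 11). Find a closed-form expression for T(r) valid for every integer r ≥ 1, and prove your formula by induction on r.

We claim T(r) = -r(r^3 - 3r^2 + 3r - 4) for all r ≥ 1.
When r = 1: T(1) = 3, and the closed form gives 3. They agree.
Inductive step: assume the claim holds for r = j, so T(j) = j(-j^3 + 3j^2 - 3j + 4).
Then T(j+1) = T(j) + (-4j^3 + 3j^2 - j + 3) = (j(-j^3 + 3j^2 - 3j + 4)) + (-4j^3 + 3j^2 - j + 3).
Simplifying, T(j+1) = -(j + 1)(j^3 - 3) = -(j+1)((j+1)^3 - 3(j+1)^2 + 3(j+1) - 4),
which is the closed form with r = j+1.
Hence, by induction on r, the claim holds for every r ≥ 1.

T(r) = -r(r^3 - 3r^2 + 3r - 4)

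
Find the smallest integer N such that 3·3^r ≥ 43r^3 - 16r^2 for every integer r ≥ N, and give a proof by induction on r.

N = 9

At r = 8: 19683 < 20992, so the inequality fails and N ≥ 9. We prove 3·3^r ≥ 43r^3 - 16r^2 for all r ≥ 9.
For the base case r = 9: 3·3^r = 59049 and 43r^3 - 16r^2 = 30051, so 59049 ≥ 30051.
Inductive step: suppose the statement holds for some i ≥ 9, so 3·3^i ≥ 43i^3 - 16i^2.
Then 3·3^(i + 1) = 3·(3·3^i) ≥ 3·(43i^3 - 16i^2).
Also, for i ≥ 9 we have 3·(43i^3 - 16i^2) ≥ 43(i+1)^3 - 16(i+1)^2, since 3·(43i^3 - 16i^2) − (43(i+1)^3 - 16(i+1)^2) = 86i^3 - 161i^2 - 97i - 27, which is nonnegative for all i ≥ 9.
Combining, 3·3^(i + 1) ≥ 43(i+1)^3 - 16(i+1)^2.
By induction, the statement is established for all r ≥ 9.
Hence the smallest such N is 9.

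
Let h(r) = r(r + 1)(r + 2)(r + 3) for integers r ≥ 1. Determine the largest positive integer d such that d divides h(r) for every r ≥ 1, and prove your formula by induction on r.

d = 24

Computing the first values: h(1) = 24 and h(2) = 120; gcd(24, 120) = 24, so d ≤ 24.
We prove 24 | r(r + 1)(r + 2)(r + 3) for all r ≥ 1 by induction on r.
When r = 1: h(1) = 24 = 24·(1), so 24 | h(1).
Suppose the result is true for r = i, i.e. 24 | h(i). Then
h(i+1) − h(i) = (i+1)·(i+2)·(i+3)·(i+4) − i·(i+1)·(i+2)·(i+3) = (i+1)·(i+2)·(i+3)·[(i+4) − i] = 4·(i+1)·(i+2)·(i+3). The product of 3 consecutive integers is divisible by (3)! = 6, so h(i+1) − h(i) is divisible by 4·6 = 24. By the inductive hypothesis 24 | h(i), hence 24 | h(i+1).
This completes the induction.
Therefore the largest such d is 24.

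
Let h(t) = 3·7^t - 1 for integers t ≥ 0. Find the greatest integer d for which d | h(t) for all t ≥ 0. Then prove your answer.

Computing the first values: h(0) = 2 and h(1) = 20; gcd(2, 20) = 2, so d ≤ 2.
We prove 2 | 3·7^t - 1 for all t ≥ 0 by induction on t.
For the base case t = 0: h(0) = 2 = 2·(1), so 2 | h(0).
Suppose the result is true for t = p, i.e. 2 | h(p). Then
h(p+1) = 3·7^(p+1) - 1 = 7·(3·7^p - 1) + 6 = 7·h(p) + 6. The first term is divisible by 2 by the inductive hypothesis, and 6 is divisible by 2. Hence 2 | h(p+1).
By the principle of mathematical induction, the result holds for all t ≥ 0.
Therefore the largest such d is 2.

d = 2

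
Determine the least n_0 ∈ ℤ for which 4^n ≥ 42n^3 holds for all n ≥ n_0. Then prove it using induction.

n_0 = 7

At n = 6: 4096 < 9072, so the inequality fails and n_0 ≥ 7. We prove 4^n ≥ 42n^3 for all n ≥ 7.
When n = 7: 4^n = 16384 and 42n^3 = 14406, so 16384 ≥ 14406.
Inductive step: assume the claim holds for n = r, so 4^r ≥ 42r^3.
Then 4^(r + 1) = 4·(4^r) ≥ 4·(42r^3).
Also, for r ≥ 7 we have 4·(42r^3) ≥ 42(r+1)^3, since 4 ≥ (1 + 1/r)^3 for all r ≥ 7.
Combining, 4^(r + 1) ≥ 42(r+1)^3.
This completes the induction.
Hence the smallest such n_0 is 7.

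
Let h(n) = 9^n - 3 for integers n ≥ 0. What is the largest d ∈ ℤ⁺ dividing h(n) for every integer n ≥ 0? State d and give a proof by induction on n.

d = 2

Computing the first values: h(0) = -2 and h(1) = 6; gcd(-2, 6) = 2, so d ≤ 2.
We prove 2 | 9^n - 3 for all n ≥ 0 by induction on n.
For the base case n = 0: h(0) = -2 = 2·(-1), so 2 | h(0).
For the inductive step, assume it holds for an arbitrary i ≥ 0, i.e. 2 | h(i). Then
h(i+1) = 9^(i+1) - 3 = 9·(9^i - 3) + 24 = 9·h(i) + 24. The first term is divisible by 2 by the inductive hypothesis, and 24 is divisible by 2. Hence 2 | h(i+1).
This completes the induction.
Therefore the largest such d is 2.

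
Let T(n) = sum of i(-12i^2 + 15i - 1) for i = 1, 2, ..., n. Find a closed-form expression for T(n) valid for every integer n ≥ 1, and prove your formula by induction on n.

T(n) = -n(n + 1)(3n^2 - 2n - 2)

We claim T(n) = -n(n + 1)(3n^2 - 2n - 2) for all n ≥ 1.
When n = 1: T(1) = 2, and the closed form gives 2. They agree.
Inductive step: suppose the statement holds for some i ≥ 1, so T(i) = i(-3i^3 - i^2 + 4i + 2).
Then T(i+1) = T(i) + ((i + 1)(15i - 12(i + 1)^2 + 14)) = (i(-3i^3 - i^2 + 4i + 2)) + ((i + 1)(15i - 12(i + 1)^2 + 14)).
Simplifying, T(i+1) = -(i + 1)(i + 2)(3i^2 + 4i - 1) = -(i+1)((i+1) + 1)(3(i+1)^2 - 2(i+1) - 2),
which is the closed form with n = i+1.
Hence, by induction on n, the claim holds for every n ≥ 1.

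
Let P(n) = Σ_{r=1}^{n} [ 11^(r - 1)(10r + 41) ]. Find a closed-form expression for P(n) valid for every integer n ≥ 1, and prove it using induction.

We claim P(n) = 11^n(n + 4) - 4 for all n ≥ 1.
Base case (n = 1): P(1) = 51, and the closed form gives 51. They agree.
Inductive step: suppose the statement holds for some r ≥ 1, so P(r) = 11^r(r + 4) - 4.
Then P(r+1) = P(r) + (11^r(10r + 51)) = (11^r(r + 4) - 4) + (11^r(10r + 51)).
Simplifying, P(r+1) = 11·11^r·r + 55·11^r - 4 = 11^(r+1)((r+1) + 4) - 4,
which is the closed form with n = r+1.
Hence, by induction on n, the claim holds for every n ≥ 1.

P(n) = 11^n(n + 4) - 4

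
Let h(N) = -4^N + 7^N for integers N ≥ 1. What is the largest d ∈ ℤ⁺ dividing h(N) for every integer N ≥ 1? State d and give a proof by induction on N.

d = 3

Computing the first values: h(1) = 3 and h(2) = 33; gcd(3, 33) = 3, so d ≤ 3.
We prove 3 | -4^N + 7^N for all N ≥ 1 by induction on N.
Base step (N = 1): h(1) = 3 = 3·(1), so 3 | h(1).
Inductive step: assume the claim holds for N = p, i.e. 3 | h(p). Then
7^{p+1} − 4^{p+1} = 7·7^p − 4·4^p = 7·(7^p − 4^p) + (3)·4^p. The first term is divisible by 3 by the inductive hypothesis, and the second term (3)·4^p is divisible by 3 since 3 | 3. Hence 3 | h(p+1).
Hence, by induction on N, the claim holds for every N ≥ 1.
Therefore the largest such d is 3.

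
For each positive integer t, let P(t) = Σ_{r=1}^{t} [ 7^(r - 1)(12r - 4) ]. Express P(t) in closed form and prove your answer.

P(t) = 7^t(2t - 1) + 1

We claim P(t) = 7^t(2t - 1) + 1 for all t ≥ 1.
Base step (t = 1): P(1) = 8, and the closed form gives 8. They agree.
Inductive step: suppose the statement holds for some r ≥ 1, so P(r) = 7^r(2r - 1) + 1.
Then P(r+1) = P(r) + (7^r(12r + 8)) = (7^r(2r - 1) + 1) + (7^r(12r + 8)).
Simplifying, P(r+1) = 14·7^r·r + 7·7^r + 1 = 7^(r+1)(2(r+1) - 1) + 1,
which is the closed form with t = r+1.
By induction, the statement is established for all t ≥ 1.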